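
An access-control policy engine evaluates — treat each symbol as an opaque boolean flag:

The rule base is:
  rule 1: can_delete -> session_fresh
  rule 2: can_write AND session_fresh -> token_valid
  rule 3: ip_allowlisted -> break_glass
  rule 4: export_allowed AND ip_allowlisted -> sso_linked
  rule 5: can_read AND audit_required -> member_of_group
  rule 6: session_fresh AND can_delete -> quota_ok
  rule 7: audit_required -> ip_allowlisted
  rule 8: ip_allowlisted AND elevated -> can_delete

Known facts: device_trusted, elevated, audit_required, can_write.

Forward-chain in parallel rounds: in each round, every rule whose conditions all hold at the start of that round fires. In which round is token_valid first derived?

[1] rule 7 [audit_required -> ip_allowlisted]. ⇒ new: ip_allowlisted.
[2] rule 3 [ip_allowlisted -> break_glass]; rule 8 [ip_allowlisted AND elevated -> can_delete]. ⇒ new: break_glass, can_delete.
[3] rule 1 [can_delete -> session_fresh]. ⇒ new: session_fresh.
[4] rule 2 [can_write AND session_fresh -> token_valid]; rule 6 [session_fresh AND can_delete -> quota_ok]. ⇒ new: token_valid, quota_ok.
token_valid first appears in round 4.

4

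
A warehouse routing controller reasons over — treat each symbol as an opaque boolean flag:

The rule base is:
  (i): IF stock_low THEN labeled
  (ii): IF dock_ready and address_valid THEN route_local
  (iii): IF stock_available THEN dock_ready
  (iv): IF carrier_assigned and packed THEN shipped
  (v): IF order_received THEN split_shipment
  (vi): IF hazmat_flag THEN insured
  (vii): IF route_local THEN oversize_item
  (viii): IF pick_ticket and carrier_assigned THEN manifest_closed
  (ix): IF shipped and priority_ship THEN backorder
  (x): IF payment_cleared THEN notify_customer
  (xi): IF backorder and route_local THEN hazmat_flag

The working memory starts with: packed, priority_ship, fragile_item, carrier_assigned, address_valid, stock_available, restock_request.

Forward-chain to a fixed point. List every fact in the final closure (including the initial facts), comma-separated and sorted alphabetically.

Round 1 — (iii), (iv), derive dock_ready, shipped.
Round 2 — (ii), (ix), derive route_local, backorder.
Round 3 — (vii), (xi), derive oversize_item, hazmat_flag.
Round 4 — (vi), derive insured.

address_valid, backorder, carrier_assigned, dock_ready, fragile_item, hazmat_flag, insured, oversize_item, packed, priority_ship, restock_request, route_local, shipped, stock_available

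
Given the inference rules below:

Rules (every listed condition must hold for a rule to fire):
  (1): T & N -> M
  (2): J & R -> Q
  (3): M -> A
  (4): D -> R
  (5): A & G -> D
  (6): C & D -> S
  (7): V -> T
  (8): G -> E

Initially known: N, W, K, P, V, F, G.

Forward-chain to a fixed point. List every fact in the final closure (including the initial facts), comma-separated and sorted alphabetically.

A, D, E, F, G, K, M, N, P, R, T, V, W

Round 1: (7) [V -> T]; (8) [G -> E]. Adds T, E.
Round 2: (1) [T & N -> M]. Adds M.
Round 3: (3) [M -> A]. Adds A.
Round 4: (5) [A & G -> D]. Adds D.
Round 5: (4) [D -> R]. Adds R.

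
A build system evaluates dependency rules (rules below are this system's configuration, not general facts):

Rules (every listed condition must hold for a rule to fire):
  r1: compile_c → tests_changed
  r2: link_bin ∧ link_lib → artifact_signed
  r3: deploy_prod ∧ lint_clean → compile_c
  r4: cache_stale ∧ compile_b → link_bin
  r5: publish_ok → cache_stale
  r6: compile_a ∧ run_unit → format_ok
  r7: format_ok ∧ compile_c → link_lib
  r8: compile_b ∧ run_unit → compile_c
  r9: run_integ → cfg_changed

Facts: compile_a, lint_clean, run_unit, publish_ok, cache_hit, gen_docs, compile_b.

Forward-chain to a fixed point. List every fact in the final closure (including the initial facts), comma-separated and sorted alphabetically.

artifact_signed, cache_hit, cache_stale, compile_a, compile_b, compile_c, format_ok, gen_docs, link_bin, link_lib, lint_clean, publish_ok, run_unit, tests_changed

Round 1 fires r5, r6, r8, giving cache_stale, format_ok, compile_c.
Round 2 fires r1, r4, r7, giving tests_changed, link_bin, link_lib.
Round 3 fires r2, giving artifact_signed.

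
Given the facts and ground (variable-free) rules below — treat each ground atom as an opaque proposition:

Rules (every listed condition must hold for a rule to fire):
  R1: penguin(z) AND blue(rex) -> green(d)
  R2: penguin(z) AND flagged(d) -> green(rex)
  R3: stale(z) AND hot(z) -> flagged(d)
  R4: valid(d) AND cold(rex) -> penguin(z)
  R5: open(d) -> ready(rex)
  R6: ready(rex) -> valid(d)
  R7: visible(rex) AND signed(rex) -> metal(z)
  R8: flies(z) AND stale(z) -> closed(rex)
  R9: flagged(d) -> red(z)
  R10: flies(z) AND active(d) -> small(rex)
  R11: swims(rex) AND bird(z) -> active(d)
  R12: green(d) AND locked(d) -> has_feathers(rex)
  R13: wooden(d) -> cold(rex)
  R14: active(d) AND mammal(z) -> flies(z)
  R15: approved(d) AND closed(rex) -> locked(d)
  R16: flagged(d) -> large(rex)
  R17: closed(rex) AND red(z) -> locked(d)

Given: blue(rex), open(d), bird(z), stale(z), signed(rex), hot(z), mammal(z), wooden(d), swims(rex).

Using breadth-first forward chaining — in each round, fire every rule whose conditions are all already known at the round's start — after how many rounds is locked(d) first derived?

4

Round 1: R3 [stale(z) AND hot(z) -> flagged(d)]; R5 [open(d) -> ready(rex)]; R11 [swims(rex) AND bird(z) -> active(d)]; R13 [wooden(d) -> cold(rex)]. Adds flagged(d), ready(rex), active(d), cold(rex).
Round 2: R6 [ready(rex) -> valid(d)]; R9 [flagged(d) -> red(z)]; R14 [active(d) AND mammal(z) -> flies(z)]; R16 [flagged(d) -> large(rex)]. Adds valid(d), red(z), flies(z), large(rex).
Round 3: R4 [valid(d) AND cold(rex) -> penguin(z)]; R8 [flies(z) AND stale(z) -> closed(rex)]; R10 [flies(z) AND active(d) -> small(rex)]. Adds penguin(z), closed(rex), small(rex).
Round 4: R1 [penguin(z) AND blue(rex) -> green(d)]; R2 [penguin(z) AND flagged(d) -> green(rex)]; R17 [closed(rex) AND red(z) -> locked(d)]. Adds green(d), green(rex), locked(d).
locked(d) first appears in round 4.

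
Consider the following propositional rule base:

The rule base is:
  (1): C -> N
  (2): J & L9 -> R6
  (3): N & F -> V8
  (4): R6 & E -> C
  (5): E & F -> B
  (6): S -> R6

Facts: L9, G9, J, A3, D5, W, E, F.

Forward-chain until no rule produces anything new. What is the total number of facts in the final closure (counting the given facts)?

Round 1 fires (2), (5), giving R6, B.
Round 2 fires (4), giving C.
Round 3 fires (1), giving N.
Round 4 fires (3), giving V8.
Closure: {A3, B, C, D5, E, F, G9, J, L9, N, R6, V8, W} — 13 facts.

13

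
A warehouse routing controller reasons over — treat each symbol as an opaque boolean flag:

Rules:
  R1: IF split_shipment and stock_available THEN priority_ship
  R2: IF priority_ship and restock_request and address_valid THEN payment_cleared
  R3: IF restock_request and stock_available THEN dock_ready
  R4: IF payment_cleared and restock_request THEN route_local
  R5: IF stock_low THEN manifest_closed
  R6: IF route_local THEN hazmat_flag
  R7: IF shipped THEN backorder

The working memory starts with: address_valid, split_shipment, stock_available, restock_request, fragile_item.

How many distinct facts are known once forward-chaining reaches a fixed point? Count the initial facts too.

10

Round 1: R1 [IF split_shipment and stock_available THEN priority_ship]; R3 [IF restock_request and stock_available THEN dock_ready]. Adds priority_ship, dock_ready.
Round 2: R2 [IF priority_ship and restock_request and address_valid THEN payment_cleared]. Adds payment_cleared.
Round 3: R4 [IF payment_cleared and restock_request THEN route_local]. Adds route_local.
Round 4: R6 [IF route_local THEN hazmat_flag]. Adds hazmat_flag.
Closure: {address_valid, dock_ready, fragile_item, hazmat_flag, payment_cleared, priority_ship, restock_request, route_local, split_shipment, stock_available} — 10 facts.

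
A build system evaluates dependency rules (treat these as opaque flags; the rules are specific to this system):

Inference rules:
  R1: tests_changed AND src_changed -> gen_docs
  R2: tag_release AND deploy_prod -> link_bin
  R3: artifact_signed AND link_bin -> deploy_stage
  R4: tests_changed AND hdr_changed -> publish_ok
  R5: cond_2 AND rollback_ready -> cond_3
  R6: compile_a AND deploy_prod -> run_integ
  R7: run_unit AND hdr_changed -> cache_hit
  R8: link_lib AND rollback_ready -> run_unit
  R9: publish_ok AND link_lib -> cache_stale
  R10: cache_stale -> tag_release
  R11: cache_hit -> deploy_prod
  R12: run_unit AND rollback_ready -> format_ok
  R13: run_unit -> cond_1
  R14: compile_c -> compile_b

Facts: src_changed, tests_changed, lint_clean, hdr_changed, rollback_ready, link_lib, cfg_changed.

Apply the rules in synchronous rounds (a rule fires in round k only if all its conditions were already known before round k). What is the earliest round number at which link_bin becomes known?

4

[1] R1 [tests_changed AND src_changed -> gen_docs]; R4 [tests_changed AND hdr_changed -> publish_ok]; R8 [link_lib AND rollback_ready -> run_unit]. ⇒ new: gen_docs, publish_ok, run_unit.
[2] R7 [run_unit AND hdr_changed -> cache_hit]; R9 [publish_ok AND link_lib -> cache_stale]; R12 [run_unit AND rollback_ready -> format_ok]; R13 [run_unit -> cond_1]. ⇒ new: cache_hit, cache_stale, format_ok, cond_1.
[3] R10 [cache_stale -> tag_release]; R11 [cache_hit -> deploy_prod]. ⇒ new: tag_release, deploy_prod.
[4] R2 [tag_release AND deploy_prod -> link_bin]. ⇒ new: link_bin.
link_bin first appears in round 4.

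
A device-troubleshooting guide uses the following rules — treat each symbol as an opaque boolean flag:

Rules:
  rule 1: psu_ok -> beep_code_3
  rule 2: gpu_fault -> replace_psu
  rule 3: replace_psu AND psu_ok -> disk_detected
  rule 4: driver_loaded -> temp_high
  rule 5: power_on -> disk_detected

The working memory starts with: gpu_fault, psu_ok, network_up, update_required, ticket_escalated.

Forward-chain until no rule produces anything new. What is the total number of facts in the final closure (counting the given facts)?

Round 1: rule 1 [psu_ok -> beep_code_3]; rule 2 [gpu_fault -> replace_psu]. Adds beep_code_3, replace_psu.
Round 2: rule 3 [replace_psu AND psu_ok -> disk_detected]. Adds disk_detected.
Closure: {beep_code_3, disk_detected, gpu_fault, network_up, psu_ok, replace_psu, ticket_escalated, update_required} — 8 facts.

8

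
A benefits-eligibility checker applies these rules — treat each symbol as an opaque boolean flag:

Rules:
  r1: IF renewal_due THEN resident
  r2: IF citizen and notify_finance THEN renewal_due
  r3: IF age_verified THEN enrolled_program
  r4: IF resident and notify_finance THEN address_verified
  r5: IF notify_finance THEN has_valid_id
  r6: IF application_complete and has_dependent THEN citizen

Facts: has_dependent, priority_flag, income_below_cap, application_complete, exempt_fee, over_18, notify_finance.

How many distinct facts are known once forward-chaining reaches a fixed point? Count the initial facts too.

Round 1: r5 [IF notify_finance THEN has_valid_id]; r6 [IF application_complete and has_dependent THEN citizen]. New: has_valid_id, citizen.
Round 2: r2 [IF citizen and notify_finance THEN renewal_due]. New: renewal_due.
Round 3: r1 [IF renewal_due THEN resident]. New: resident.
Round 4: r4 [IF resident and notify_finance THEN address_verified]. New: address_verified.
Closure: {address_verified, application_complete, citizen, exempt_fee, has_dependent, has_valid_id, income_below_cap, notify_finance, over_18, priority_flag, renewal_due, resident} — 12 facts.

12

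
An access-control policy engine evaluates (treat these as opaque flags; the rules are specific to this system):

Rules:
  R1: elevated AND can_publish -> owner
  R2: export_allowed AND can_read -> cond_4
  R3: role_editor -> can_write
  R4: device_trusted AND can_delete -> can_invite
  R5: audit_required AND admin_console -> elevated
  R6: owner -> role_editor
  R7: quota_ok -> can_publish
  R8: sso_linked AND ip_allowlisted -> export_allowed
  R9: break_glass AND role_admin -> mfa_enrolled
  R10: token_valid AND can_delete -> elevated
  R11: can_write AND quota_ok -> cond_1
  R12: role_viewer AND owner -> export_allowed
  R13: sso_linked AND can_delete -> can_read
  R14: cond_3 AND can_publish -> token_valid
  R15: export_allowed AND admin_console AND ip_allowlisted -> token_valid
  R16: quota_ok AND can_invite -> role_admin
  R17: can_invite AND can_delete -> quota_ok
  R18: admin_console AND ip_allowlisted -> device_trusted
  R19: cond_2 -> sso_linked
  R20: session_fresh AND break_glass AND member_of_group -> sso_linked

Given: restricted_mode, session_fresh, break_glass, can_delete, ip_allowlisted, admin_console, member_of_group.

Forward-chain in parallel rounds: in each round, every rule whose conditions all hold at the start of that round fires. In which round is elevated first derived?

4

Round 1: R18 [admin_console AND ip_allowlisted -> device_trusted]; R20 [session_fresh AND break_glass AND member_of_group -> sso_linked]. Adds device_trusted, sso_linked.
Round 2: R4 [device_trusted AND can_delete -> can_invite]; R8 [sso_linked AND ip_allowlisted -> export_allowed]; R13 [sso_linked AND can_delete -> can_read]. Adds can_invite, export_allowed, can_read.
Round 3: R2 [export_allowed AND can_read -> cond_4]; R15 [export_allowed AND admin_console AND ip_allowlisted -> token_valid]; R17 [can_invite AND can_delete -> quota_ok]. Adds cond_4, token_valid, quota_ok.
Round 4: R7 [quota_ok -> can_publish]; R10 [token_valid AND can_delete -> elevated]; R16 [quota_ok AND can_invite -> role_admin]. Adds can_publish, elevated, role_admin.
elevated first appears in round 4.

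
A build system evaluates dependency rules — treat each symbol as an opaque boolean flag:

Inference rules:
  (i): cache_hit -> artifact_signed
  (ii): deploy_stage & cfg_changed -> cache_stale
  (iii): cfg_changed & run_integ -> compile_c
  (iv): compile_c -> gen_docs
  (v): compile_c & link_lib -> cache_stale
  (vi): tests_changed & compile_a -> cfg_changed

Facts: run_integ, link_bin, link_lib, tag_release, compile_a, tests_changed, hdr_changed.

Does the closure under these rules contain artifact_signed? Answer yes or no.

Round 1: (vi) [tests_changed & compile_a -> cfg_changed]. Adds cfg_changed.
Round 2: (iii) [cfg_changed & run_integ -> compile_c]. Adds compile_c.
Round 3: (iv) [compile_c -> gen_docs]; (v) [compile_c & link_lib -> cache_stale]. Adds gen_docs, cache_stale.
Fixed point reached. artifact_signed is concluded only by (i); (i) needs cache_hit (never derived).

no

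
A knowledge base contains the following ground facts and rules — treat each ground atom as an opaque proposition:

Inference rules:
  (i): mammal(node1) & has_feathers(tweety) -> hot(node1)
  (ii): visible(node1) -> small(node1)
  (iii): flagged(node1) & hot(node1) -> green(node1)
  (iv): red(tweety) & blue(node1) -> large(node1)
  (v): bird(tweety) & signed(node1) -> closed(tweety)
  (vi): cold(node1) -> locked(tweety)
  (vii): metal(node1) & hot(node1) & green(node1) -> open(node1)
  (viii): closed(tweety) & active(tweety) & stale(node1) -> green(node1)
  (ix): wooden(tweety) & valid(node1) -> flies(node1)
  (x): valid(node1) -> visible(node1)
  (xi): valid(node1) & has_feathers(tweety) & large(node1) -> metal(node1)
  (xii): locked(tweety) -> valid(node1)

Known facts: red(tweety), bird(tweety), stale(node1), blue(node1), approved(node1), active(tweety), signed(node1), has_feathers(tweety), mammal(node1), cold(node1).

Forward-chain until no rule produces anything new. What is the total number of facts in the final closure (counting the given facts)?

Round 1: (i) [mammal(node1) & has_feathers(tweety) -> hot(node1)]; (iv) [red(tweety) & blue(node1) -> large(node1)]; (v) [bird(tweety) & signed(node1) -> closed(tweety)]; (vi) [cold(node1) -> locked(tweety)]. Adds hot(node1), large(node1), closed(tweety), locked(tweety).
Round 2: (viii) [closed(tweety) & active(tweety) & stale(node1) -> green(node1)]; (xii) [locked(tweety) -> valid(node1)]. Adds green(node1), valid(node1).
Round 3: (x) [valid(node1) -> visible(node1)]; (xi) [valid(node1) & has_feathers(tweety) & large(node1) -> metal(node1)]. Adds visible(node1), metal(node1).
Round 4: (ii) [visible(node1) -> small(node1)]; (vii) [metal(node1) & hot(node1) & green(node1) -> open(node1)]. Adds small(node1), open(node1).
Closure: {active(tweety), approved(node1), bird(tweety), blue(node1), closed(tweety), cold(node1), green(node1), has_feathers(tweety), hot(node1), large(node1), locked(tweety), mammal(node1), metal(node1), open(node1), red(tweety), signed(node1), small(node1), stale(node1), valid(node1), visible(node1)} — 20 facts.

20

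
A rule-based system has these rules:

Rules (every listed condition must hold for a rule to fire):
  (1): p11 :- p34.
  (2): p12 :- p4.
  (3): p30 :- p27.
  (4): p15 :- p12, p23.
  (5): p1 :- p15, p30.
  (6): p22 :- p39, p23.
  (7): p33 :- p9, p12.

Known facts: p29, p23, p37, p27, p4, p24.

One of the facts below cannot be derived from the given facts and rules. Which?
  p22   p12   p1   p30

Round 1: (2) [p12 :- p4.]; (3) [p30 :- p27.]. New: p12, p30.
Round 2: (4) [p15 :- p12, p23.]. New: p15.
Round 3: (5) [p1 :- p15, p30.]. New: p1.
Derived: p12 (round 1), p1 (round 3), p30 (round 1). p22 never appears in any round.

p22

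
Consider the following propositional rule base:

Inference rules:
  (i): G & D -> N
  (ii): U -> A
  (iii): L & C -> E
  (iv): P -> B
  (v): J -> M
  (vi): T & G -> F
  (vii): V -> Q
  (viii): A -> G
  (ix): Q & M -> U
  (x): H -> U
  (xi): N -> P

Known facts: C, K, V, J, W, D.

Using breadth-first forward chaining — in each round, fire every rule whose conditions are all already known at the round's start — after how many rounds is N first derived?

Round 1: (v) [J -> M]; (vii) [V -> Q]. New: M, Q.
Round 2: (ix) [Q & M -> U]. New: U.
Round 3: (ii) [U -> A]. New: A.
Round 4: (viii) [A -> G]. New: G.
Round 5: (i) [G & D -> N]. New: N.
N first appears in round 5.

5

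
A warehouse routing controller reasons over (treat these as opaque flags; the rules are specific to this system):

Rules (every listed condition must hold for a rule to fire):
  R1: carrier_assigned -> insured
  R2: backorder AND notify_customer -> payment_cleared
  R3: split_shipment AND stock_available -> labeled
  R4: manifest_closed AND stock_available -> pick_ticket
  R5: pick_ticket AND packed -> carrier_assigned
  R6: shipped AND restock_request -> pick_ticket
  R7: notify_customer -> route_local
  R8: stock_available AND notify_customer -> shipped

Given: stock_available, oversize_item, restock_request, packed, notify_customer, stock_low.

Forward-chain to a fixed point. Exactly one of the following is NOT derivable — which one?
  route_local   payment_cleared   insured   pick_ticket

[1] R7 [notify_customer -> route_local]; R8 [stock_available AND notify_customer -> shipped]. ⇒ new: route_local, shipped.
[2] R6 [shipped AND restock_request -> pick_ticket]. ⇒ new: pick_ticket.
[3] R5 [pick_ticket AND packed -> carrier_assigned]. ⇒ new: carrier_assigned.
[4] R1 [carrier_assigned -> insured]. ⇒ new: insured.
Derived: route_local (round 1), insured (round 4), pick_ticket (round 2). payment_cleared never appears in any round.

payment_cleared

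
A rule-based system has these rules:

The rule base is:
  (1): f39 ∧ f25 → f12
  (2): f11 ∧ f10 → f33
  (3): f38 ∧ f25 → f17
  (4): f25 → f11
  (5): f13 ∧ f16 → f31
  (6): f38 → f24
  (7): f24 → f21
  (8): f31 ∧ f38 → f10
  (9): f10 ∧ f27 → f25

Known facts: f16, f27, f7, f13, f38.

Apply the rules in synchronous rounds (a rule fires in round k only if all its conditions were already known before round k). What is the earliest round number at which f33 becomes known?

Round 1 fires (5), (6), giving f31, f24.
Round 2 fires (7), (8), giving f21, f10.
Round 3 fires (9), giving f25.
Round 4 fires (3), (4), giving f17, f11.
Round 5 fires (2), giving f33.
f33 first appears in round 5.

5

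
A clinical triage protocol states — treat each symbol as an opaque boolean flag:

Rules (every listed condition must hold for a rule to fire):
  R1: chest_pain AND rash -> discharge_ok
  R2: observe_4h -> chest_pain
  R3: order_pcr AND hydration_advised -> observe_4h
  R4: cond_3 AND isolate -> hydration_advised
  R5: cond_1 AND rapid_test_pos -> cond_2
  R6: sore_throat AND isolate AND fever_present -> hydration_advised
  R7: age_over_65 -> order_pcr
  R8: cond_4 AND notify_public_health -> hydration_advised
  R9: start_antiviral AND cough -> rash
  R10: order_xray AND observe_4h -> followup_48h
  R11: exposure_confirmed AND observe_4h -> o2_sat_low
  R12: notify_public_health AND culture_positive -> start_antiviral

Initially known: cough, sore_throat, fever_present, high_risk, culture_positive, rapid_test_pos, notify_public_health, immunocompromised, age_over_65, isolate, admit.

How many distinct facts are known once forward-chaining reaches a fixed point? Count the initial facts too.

[1] R6 [sore_throat AND isolate AND fever_present -> hydration_advised]; R7 [age_over_65 -> order_pcr]; R12 [notify_public_health AND culture_positive -> start_antiviral]. ⇒ new: hydration_advised, order_pcr, start_antiviral.
[2] R3 [order_pcr AND hydration_advised -> observe_4h]; R9 [start_antiviral AND cough -> rash]. ⇒ new: observe_4h, rash.
[3] R2 [observe_4h -> chest_pain]. ⇒ new: chest_pain.
[4] R1 [chest_pain AND rash -> discharge_ok]. ⇒ new: discharge_ok.
Closure: {admit, age_over_65, chest_pain, cough, culture_positive, discharge_ok, fever_present, high_risk, hydration_advised, immunocompromised, isolate, notify_public_health, observe_4h, order_pcr, rapid_test_pos, rash, sore_throat, start_antiviral} — 18 facts.

18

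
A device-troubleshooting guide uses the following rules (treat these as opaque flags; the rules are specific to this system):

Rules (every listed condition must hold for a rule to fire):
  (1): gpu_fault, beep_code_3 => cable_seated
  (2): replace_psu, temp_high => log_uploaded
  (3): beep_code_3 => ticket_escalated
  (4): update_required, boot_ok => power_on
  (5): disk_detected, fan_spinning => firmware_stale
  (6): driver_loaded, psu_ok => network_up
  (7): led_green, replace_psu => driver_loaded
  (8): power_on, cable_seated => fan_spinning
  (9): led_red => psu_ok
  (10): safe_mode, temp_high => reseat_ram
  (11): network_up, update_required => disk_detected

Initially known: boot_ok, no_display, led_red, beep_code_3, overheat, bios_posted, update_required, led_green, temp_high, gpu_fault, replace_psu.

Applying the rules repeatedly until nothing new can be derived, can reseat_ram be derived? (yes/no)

[1] (1) [gpu_fault, beep_code_3 => cable_seated]; (2) [replace_psu, temp_high => log_uploaded]; (3) [beep_code_3 => ticket_escalated]; (4) [update_required, boot_ok => power_on]; (7) [led_green, replace_psu => driver_loaded]; (9) [led_red => psu_ok]. ⇒ new: cable_seated, log_uploaded, ticket_escalated, power_on, driver_loaded, psu_ok.
[2] (6) [driver_loaded, psu_ok => network_up]; (8) [power_on, cable_seated => fan_spinning]. ⇒ new: network_up, fan_spinning.
[3] (11) [network_up, update_required => disk_detected]. ⇒ new: disk_detected.
[4] (5) [disk_detected, fan_spinning => firmware_stale]. ⇒ new: firmware_stale.
Fixed point reached. reseat_ram is concluded only by (10); (10) needs safe_mode (never derived).

no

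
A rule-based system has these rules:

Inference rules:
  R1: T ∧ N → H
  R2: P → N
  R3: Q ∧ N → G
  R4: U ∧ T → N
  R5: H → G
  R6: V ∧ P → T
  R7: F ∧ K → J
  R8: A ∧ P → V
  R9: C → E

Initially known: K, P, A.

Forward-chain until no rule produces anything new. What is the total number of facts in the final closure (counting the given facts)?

Round 1 fires R2, R8, giving N, V.
Round 2 fires R6, giving T.
Round 3 fires R1, giving H.
Round 4 fires R5, giving G.
Closure: {A, G, H, K, N, P, T, V} — 8 facts.

8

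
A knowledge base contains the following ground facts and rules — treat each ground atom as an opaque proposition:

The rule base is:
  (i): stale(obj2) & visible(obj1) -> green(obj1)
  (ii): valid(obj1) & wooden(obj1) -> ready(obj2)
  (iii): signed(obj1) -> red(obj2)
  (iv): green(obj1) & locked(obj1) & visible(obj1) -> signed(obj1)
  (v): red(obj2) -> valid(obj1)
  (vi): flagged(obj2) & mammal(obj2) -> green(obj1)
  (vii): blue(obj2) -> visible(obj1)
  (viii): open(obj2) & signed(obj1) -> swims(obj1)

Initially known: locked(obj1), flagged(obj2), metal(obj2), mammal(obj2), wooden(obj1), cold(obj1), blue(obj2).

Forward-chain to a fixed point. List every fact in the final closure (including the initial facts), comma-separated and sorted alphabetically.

[1] (vi) [flagged(obj2) & mammal(obj2) -> green(obj1)]; (vii) [blue(obj2) -> visible(obj1)]. ⇒ new: green(obj1), visible(obj1).
[2] (iv) [green(obj1) & locked(obj1) & visible(obj1) -> signed(obj1)]. ⇒ new: signed(obj1).
[3] (iii) [signed(obj1) -> red(obj2)]. ⇒ new: red(obj2).
[4] (v) [red(obj2) -> valid(obj1)]. ⇒ new: valid(obj1).
[5] (ii) [valid(obj1) & wooden(obj1) -> ready(obj2)]. ⇒ new: ready(obj2).

blue(obj2), cold(obj1), flagged(obj2), green(obj1), locked(obj1), mammal(obj2), metal(obj2), ready(obj2), red(obj2), signed(obj1), valid(obj1), visible(obj1), wooden(obj1)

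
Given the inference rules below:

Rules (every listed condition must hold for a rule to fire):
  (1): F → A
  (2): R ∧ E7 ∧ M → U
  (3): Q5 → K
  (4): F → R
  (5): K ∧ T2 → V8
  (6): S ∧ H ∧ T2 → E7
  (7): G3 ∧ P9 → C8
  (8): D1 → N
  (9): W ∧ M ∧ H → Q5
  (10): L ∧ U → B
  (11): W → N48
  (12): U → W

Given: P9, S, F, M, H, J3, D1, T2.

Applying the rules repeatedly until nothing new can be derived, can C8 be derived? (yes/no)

Round 1: (1) [F → A]; (4) [F → R]; (6) [S ∧ H ∧ T2 → E7]; (8) [D1 → N]. Adds A, R, E7, N.
Round 2: (2) [R ∧ E7 ∧ M → U]. Adds U.
Round 3: (12) [U → W]. Adds W.
Round 4: (9) [W ∧ M ∧ H → Q5]; (11) [W → N48]. Adds Q5, N48.
Round 5: (3) [Q5 → K]. Adds K.
Round 6: (5) [K ∧ T2 → V8]. Adds V8.
Fixed point reached. C8 is concluded only by (7); (7) needs G3 (never derived).

no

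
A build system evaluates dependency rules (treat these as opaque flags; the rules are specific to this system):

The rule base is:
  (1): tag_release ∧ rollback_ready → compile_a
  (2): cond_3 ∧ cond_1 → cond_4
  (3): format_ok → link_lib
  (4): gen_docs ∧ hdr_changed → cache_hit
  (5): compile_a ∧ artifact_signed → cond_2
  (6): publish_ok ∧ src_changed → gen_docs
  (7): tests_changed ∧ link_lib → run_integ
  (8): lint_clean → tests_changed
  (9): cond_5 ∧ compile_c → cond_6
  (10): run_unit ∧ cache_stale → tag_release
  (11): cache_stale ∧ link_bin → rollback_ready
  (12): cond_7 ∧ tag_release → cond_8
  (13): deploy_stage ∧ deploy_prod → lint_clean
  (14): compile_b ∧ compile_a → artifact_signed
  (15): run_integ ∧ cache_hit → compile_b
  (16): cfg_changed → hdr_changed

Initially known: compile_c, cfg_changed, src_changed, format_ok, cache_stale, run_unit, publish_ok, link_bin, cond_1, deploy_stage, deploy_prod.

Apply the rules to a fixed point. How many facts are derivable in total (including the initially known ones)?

24

Round 1 — (3), (6), (10), (11), (13), (16), derive link_lib, gen_docs, tag_release, rollback_ready, lint_clean, hdr_changed.
Round 2 — (1), (4), (8), derive compile_a, cache_hit, tests_changed.
Round 3 — (7), derive run_integ.
Round 4 — (15), derive compile_b.
Round 5 — (14), derive artifact_signed.
Round 6 — (5), derive cond_2.
Closure: {artifact_signed, cache_hit, cache_stale, cfg_changed, compile_a, compile_b, compile_c, cond_1, cond_2, deploy_prod, deploy_stage, format_ok, gen_docs, hdr_changed, link_bin, link_lib, lint_clean, publish_ok, rollback_ready, run_integ, run_unit, src_changed, tag_release, tests_changed} — 24 facts.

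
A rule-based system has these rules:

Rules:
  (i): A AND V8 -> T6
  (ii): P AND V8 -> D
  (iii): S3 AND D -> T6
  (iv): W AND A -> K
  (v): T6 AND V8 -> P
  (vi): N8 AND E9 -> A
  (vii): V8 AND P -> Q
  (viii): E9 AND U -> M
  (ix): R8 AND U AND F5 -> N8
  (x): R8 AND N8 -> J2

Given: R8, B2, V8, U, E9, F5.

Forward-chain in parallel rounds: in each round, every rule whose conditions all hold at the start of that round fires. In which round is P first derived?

4

Round 1 — (viii), (ix), derive M, N8.
Round 2 — (vi), (x), derive A, J2.
Round 3 — (i), derive T6.
Round 4 — (v), derive P.
P first appears in round 4.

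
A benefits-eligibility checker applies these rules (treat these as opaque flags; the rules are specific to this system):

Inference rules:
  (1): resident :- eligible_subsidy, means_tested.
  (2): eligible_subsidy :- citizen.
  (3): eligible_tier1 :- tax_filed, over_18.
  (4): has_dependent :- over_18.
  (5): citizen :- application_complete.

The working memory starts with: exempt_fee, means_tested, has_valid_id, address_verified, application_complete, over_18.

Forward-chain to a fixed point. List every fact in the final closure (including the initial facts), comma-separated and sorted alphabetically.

address_verified, application_complete, citizen, eligible_subsidy, exempt_fee, has_dependent, has_valid_id, means_tested, over_18, resident

[1] (4) [has_dependent :- over_18.]; (5) [citizen :- application_complete.]. ⇒ new: has_dependent, citizen.
[2] (2) [eligible_subsidy :- citizen.]. ⇒ new: eligible_subsidy.
[3] (1) [resident :- eligible_subsidy, means_tested.]. ⇒ new: resident.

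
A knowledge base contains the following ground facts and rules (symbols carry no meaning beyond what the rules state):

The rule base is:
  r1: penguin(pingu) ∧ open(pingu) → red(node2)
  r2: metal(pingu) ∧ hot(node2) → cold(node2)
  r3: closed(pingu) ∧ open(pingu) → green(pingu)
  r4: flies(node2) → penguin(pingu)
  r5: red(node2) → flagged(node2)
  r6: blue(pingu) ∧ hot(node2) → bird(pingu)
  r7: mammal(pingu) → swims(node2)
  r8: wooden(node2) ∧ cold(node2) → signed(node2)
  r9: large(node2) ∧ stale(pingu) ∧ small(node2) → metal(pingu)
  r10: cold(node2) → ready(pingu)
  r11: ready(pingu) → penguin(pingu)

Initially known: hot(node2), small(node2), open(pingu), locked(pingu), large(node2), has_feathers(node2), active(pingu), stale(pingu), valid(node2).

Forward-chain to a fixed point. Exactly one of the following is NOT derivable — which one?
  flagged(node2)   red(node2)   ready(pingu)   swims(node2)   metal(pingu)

swims(node2)

Round 1: r9 [large(node2) ∧ stale(pingu) ∧ small(node2) → metal(pingu)]. New: metal(pingu).
Round 2: r2 [metal(pingu) ∧ hot(node2) → cold(node2)]. New: cold(node2).
Round 3: r10 [cold(node2) → ready(pingu)]. New: ready(pingu).
Round 4: r11 [ready(pingu) → penguin(pingu)]. New: penguin(pingu).
Round 5: r1 [penguin(pingu) ∧ open(pingu) → red(node2)]. New: red(node2).
Round 6: r5 [red(node2) → flagged(node2)]. New: flagged(node2).
Derived: metal(pingu) (round 1), red(node2) (round 5), flagged(node2) (round 6), ready(pingu) (round 3). swims(node2) never appears in any round.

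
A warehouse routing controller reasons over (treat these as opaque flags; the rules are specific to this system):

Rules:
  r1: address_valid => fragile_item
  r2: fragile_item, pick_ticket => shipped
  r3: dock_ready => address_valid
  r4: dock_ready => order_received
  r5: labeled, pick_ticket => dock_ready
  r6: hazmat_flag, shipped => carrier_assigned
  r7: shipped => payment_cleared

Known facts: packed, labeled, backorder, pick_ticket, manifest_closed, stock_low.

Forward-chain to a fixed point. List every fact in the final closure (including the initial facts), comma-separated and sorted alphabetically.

Round 1 — r5, derive dock_ready.
Round 2 — r3, r4, derive address_valid, order_received.
Round 3 — r1, derive fragile_item.
Round 4 — r2, derive shipped.
Round 5 — r7, derive payment_cleared.

address_valid, backorder, dock_ready, fragile_item, labeled, manifest_closed, order_received, packed, payment_cleared, pick_ticket, shipped, stock_low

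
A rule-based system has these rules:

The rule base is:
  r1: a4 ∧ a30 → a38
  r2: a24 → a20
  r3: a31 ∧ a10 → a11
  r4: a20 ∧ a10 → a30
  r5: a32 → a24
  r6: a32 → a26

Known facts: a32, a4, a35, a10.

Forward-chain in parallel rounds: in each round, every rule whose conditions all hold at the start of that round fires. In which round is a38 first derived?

4

Round 1: r5 [a32 → a24]; r6 [a32 → a26]. Adds a24, a26.
Round 2: r2 [a24 → a20]. Adds a20.
Round 3: r4 [a20 ∧ a10 → a30]. Adds a30.
Round 4: r1 [a4 ∧ a30 → a38]. Adds a38.
a38 first appears in round 4.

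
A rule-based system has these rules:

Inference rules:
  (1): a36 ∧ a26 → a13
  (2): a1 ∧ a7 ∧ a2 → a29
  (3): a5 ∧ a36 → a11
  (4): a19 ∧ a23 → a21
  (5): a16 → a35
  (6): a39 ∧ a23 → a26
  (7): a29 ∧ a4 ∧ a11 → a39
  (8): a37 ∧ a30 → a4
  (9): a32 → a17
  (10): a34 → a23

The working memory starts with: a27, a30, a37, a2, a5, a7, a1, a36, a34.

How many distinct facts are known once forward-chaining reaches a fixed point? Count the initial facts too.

Round 1 fires (2), (3), (8), (10), giving a29, a11, a4, a23.
Round 2 fires (7), giving a39.
Round 3 fires (6), giving a26.
Round 4 fires (1), giving a13.
Closure: {a1, a11, a13, a2, a23, a26, a27, a29, a30, a34, a36, a37, a39, a4, a5, a7} — 16 facts.

16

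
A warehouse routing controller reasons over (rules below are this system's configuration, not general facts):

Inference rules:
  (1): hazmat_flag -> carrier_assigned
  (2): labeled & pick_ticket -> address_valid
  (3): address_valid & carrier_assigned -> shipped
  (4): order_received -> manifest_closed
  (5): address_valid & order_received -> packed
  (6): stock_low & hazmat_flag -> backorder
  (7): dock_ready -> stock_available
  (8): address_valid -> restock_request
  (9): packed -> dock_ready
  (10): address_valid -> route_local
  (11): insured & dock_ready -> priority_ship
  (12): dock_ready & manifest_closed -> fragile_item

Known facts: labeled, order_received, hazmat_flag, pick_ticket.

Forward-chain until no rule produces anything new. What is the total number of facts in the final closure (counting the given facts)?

14

[1] (1) [hazmat_flag -> carrier_assigned]; (2) [labeled & pick_ticket -> address_valid]; (4) [order_received -> manifest_closed]. ⇒ new: carrier_assigned, address_valid, manifest_closed.
[2] (3) [address_valid & carrier_assigned -> shipped]; (5) [address_valid & order_received -> packed]; (8) [address_valid -> restock_request]; (10) [address_valid -> route_local]. ⇒ new: shipped, packed, restock_request, route_local.
[3] (9) [packed -> dock_ready]. ⇒ new: dock_ready.
[4] (7) [dock_ready -> stock_available]; (12) [dock_ready & manifest_closed -> fragile_item]. ⇒ new: stock_available, fragile_item.
Closure: {address_valid, carrier_assigned, dock_ready, fragile_item, hazmat_flag, labeled, manifest_closed, order_received, packed, pick_ticket, restock_request, route_local, shipped, stock_available} — 14 facts.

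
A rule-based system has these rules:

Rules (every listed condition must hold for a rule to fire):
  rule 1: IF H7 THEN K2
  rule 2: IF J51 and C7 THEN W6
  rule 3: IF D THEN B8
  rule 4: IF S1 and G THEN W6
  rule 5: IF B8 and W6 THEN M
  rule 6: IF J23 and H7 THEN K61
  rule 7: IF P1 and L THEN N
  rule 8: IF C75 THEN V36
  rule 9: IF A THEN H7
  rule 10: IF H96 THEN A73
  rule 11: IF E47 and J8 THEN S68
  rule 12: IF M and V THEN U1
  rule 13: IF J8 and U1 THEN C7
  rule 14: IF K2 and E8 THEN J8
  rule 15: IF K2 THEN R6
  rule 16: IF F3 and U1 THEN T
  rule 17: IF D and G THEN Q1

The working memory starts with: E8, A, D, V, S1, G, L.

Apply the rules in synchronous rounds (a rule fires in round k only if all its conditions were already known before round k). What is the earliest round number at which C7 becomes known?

[1] rule 3 [IF D THEN B8]; rule 4 [IF S1 and G THEN W6]; rule 9 [IF A THEN H7]; rule 17 [IF D and G THEN Q1]. ⇒ new: B8, W6, H7, Q1.
[2] rule 1 [IF H7 THEN K2]; rule 5 [IF B8 and W6 THEN M]. ⇒ new: K2, M.
[3] rule 12 [IF M and V THEN U1]; rule 14 [IF K2 and E8 THEN J8]; rule 15 [IF K2 THEN R6]. ⇒ new: U1, J8, R6.
[4] rule 13 [IF J8 and U1 THEN C7]. ⇒ new: C7.
C7 first appears in round 4.

4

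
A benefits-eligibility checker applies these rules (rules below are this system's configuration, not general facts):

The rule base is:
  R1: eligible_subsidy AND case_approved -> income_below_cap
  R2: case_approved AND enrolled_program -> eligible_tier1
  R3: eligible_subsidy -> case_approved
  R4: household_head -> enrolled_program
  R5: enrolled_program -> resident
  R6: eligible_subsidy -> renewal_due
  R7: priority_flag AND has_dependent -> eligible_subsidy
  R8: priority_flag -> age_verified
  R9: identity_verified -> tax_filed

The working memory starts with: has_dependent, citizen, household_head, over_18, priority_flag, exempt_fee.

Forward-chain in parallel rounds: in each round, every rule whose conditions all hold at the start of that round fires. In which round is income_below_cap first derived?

Round 1: R4 [household_head -> enrolled_program]; R7 [priority_flag AND has_dependent -> eligible_subsidy]; R8 [priority_flag -> age_verified]. New: enrolled_program, eligible_subsidy, age_verified.
Round 2: R3 [eligible_subsidy -> case_approved]; R5 [enrolled_program -> resident]; R6 [eligible_subsidy -> renewal_due]. New: case_approved, resident, renewal_due.
Round 3: R1 [eligible_subsidy AND case_approved -> income_below_cap]; R2 [case_approved AND enrolled_program -> eligible_tier1]. New: income_below_cap, eligible_tier1.
income_below_cap first appears in round 3.

3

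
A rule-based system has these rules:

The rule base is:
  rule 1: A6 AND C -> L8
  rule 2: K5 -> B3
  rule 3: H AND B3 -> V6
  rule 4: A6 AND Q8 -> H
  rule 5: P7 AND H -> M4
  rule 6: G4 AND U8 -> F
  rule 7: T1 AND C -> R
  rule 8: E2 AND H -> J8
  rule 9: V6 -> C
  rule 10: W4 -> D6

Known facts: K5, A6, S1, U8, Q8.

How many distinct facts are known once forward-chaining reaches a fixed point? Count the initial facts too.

Round 1: rule 2 [K5 -> B3]; rule 4 [A6 AND Q8 -> H]. Adds B3, H.
Round 2: rule 3 [H AND B3 -> V6]. Adds V6.
Round 3: rule 9 [V6 -> C]. Adds C.
Round 4: rule 1 [A6 AND C -> L8]. Adds L8.
Closure: {A6, B3, C, H, K5, L8, Q8, S1, U8, V6} — 10 facts.

10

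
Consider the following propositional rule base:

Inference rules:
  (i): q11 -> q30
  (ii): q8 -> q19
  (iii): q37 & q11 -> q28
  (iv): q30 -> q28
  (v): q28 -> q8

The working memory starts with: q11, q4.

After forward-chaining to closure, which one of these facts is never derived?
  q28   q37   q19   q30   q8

Round 1 fires (i), giving q30.
Round 2 fires (iv), giving q28.
Round 3 fires (v), giving q8.
Round 4 fires (ii), giving q19.
Derived: q8 (round 3), q19 (round 4), q28 (round 2), q30 (round 1). q37 never appears in any round.

q37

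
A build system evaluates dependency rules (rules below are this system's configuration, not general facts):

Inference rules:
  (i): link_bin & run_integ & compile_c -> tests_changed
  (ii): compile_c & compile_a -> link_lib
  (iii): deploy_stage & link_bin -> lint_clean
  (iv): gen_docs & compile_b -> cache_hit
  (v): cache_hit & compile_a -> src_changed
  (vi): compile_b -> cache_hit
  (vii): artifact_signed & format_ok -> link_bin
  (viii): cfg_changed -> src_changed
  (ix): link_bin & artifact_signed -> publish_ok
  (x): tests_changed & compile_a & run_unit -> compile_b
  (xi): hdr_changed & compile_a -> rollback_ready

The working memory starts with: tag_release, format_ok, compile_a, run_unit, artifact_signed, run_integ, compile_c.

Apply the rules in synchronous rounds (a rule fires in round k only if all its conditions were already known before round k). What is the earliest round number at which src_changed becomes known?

5

Round 1 fires (ii), (vii), giving link_lib, link_bin.
Round 2 fires (i), (ix), giving tests_changed, publish_ok.
Round 3 fires (x), giving compile_b.
Round 4 fires (vi), giving cache_hit.
Round 5 fires (v), giving src_changed.
src_changed first appears in round 5.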